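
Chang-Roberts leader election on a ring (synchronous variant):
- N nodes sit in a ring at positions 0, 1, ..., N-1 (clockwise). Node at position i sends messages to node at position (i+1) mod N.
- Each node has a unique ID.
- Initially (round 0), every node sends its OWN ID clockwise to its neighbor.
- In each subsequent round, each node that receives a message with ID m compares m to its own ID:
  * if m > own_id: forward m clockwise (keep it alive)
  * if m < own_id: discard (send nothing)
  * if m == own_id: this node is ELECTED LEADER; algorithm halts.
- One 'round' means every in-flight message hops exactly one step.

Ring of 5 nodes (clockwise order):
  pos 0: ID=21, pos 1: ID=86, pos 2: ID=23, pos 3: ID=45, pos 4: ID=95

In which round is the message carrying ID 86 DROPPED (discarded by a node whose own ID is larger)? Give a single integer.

Round 1: pos1(id86) recv 21: drop; pos2(id23) recv 86: fwd; pos3(id45) recv 23: drop; pos4(id95) recv 45: drop; pos0(id21) recv 95: fwd
Round 2: pos3(id45) recv 86: fwd; pos1(id86) recv 95: fwd
Round 3: pos4(id95) recv 86: drop; pos2(id23) recv 95: fwd
Round 4: pos3(id45) recv 95: fwd
Round 5: pos4(id95) recv 95: ELECTED
Message ID 86 originates at pos 1; dropped at pos 4 in round 3

Answer: 3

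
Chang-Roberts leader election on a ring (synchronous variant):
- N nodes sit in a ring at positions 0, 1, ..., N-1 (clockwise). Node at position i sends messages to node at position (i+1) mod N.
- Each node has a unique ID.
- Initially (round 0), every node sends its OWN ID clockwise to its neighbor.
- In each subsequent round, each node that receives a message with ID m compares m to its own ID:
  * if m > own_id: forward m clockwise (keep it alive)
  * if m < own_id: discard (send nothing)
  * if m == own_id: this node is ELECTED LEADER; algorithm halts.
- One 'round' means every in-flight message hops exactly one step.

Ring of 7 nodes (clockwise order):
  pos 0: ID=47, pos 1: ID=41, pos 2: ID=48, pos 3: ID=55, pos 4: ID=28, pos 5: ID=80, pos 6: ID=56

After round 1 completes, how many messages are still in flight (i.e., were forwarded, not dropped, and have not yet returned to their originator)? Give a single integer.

Answer: 4

Derivation:
Round 1: pos1(id41) recv 47: fwd; pos2(id48) recv 41: drop; pos3(id55) recv 48: drop; pos4(id28) recv 55: fwd; pos5(id80) recv 28: drop; pos6(id56) recv 80: fwd; pos0(id47) recv 56: fwd
After round 1: 4 messages still in flight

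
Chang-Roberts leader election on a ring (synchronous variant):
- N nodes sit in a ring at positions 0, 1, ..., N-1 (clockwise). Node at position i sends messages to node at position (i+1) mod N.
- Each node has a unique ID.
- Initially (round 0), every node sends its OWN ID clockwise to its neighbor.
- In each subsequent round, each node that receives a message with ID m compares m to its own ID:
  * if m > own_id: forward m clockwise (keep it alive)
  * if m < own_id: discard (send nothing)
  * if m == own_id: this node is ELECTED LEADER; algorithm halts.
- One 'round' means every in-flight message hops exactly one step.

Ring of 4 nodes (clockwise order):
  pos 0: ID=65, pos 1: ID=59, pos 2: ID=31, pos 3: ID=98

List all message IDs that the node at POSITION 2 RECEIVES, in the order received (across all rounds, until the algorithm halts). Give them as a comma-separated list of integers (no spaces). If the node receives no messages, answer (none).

Round 1: pos1(id59) recv 65: fwd; pos2(id31) recv 59: fwd; pos3(id98) recv 31: drop; pos0(id65) recv 98: fwd
Round 2: pos2(id31) recv 65: fwd; pos3(id98) recv 59: drop; pos1(id59) recv 98: fwd
Round 3: pos3(id98) recv 65: drop; pos2(id31) recv 98: fwd
Round 4: pos3(id98) recv 98: ELECTED

Answer: 59,65,98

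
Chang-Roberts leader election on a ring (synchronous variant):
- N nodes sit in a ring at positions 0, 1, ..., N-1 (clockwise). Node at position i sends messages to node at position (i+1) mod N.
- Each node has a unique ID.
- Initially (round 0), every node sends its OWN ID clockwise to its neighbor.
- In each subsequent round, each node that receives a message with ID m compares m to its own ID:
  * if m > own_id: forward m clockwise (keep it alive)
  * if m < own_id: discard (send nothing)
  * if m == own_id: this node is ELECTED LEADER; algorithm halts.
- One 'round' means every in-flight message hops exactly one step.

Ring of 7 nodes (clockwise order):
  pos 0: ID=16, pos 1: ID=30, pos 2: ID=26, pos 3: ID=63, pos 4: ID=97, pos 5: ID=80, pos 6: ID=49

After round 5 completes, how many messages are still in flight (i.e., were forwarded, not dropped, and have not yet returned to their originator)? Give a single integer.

Answer: 2

Derivation:
Round 1: pos1(id30) recv 16: drop; pos2(id26) recv 30: fwd; pos3(id63) recv 26: drop; pos4(id97) recv 63: drop; pos5(id80) recv 97: fwd; pos6(id49) recv 80: fwd; pos0(id16) recv 49: fwd
Round 2: pos3(id63) recv 30: drop; pos6(id49) recv 97: fwd; pos0(id16) recv 80: fwd; pos1(id30) recv 49: fwd
Round 3: pos0(id16) recv 97: fwd; pos1(id30) recv 80: fwd; pos2(id26) recv 49: fwd
Round 4: pos1(id30) recv 97: fwd; pos2(id26) recv 80: fwd; pos3(id63) recv 49: drop
Round 5: pos2(id26) recv 97: fwd; pos3(id63) recv 80: fwd
After round 5: 2 messages still in flight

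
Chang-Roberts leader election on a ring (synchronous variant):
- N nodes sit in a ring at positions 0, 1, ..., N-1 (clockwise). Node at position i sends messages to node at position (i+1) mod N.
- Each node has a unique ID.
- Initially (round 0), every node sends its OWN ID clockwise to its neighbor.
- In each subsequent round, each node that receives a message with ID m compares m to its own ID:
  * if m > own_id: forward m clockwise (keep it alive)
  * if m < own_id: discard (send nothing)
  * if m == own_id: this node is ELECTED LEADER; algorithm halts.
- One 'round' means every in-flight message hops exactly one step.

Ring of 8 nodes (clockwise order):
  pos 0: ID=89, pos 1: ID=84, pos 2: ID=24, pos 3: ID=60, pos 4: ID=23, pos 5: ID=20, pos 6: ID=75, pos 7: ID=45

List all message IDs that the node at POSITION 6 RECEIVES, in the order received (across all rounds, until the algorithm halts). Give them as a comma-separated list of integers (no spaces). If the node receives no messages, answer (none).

Answer: 20,23,60,84,89

Derivation:
Round 1: pos1(id84) recv 89: fwd; pos2(id24) recv 84: fwd; pos3(id60) recv 24: drop; pos4(id23) recv 60: fwd; pos5(id20) recv 23: fwd; pos6(id75) recv 20: drop; pos7(id45) recv 75: fwd; pos0(id89) recv 45: drop
Round 2: pos2(id24) recv 89: fwd; pos3(id60) recv 84: fwd; pos5(id20) recv 60: fwd; pos6(id75) recv 23: drop; pos0(id89) recv 75: drop
Round 3: pos3(id60) recv 89: fwd; pos4(id23) recv 84: fwd; pos6(id75) recv 60: drop
Round 4: pos4(id23) recv 89: fwd; pos5(id20) recv 84: fwd
Round 5: pos5(id20) recv 89: fwd; pos6(id75) recv 84: fwd
Round 6: pos6(id75) recv 89: fwd; pos7(id45) recv 84: fwd
Round 7: pos7(id45) recv 89: fwd; pos0(id89) recv 84: drop
Round 8: pos0(id89) recv 89: ELECTED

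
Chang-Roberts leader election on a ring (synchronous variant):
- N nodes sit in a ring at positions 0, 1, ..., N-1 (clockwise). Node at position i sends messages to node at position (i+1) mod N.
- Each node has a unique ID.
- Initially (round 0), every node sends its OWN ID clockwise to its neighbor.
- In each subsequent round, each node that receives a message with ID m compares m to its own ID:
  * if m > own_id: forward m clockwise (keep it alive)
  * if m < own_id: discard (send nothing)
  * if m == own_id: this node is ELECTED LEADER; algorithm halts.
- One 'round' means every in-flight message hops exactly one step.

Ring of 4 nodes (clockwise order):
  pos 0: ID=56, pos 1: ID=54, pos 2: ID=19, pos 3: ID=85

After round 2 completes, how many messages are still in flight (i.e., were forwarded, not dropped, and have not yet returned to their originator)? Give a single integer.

Answer: 2

Derivation:
Round 1: pos1(id54) recv 56: fwd; pos2(id19) recv 54: fwd; pos3(id85) recv 19: drop; pos0(id56) recv 85: fwd
Round 2: pos2(id19) recv 56: fwd; pos3(id85) recv 54: drop; pos1(id54) recv 85: fwd
After round 2: 2 messages still in flight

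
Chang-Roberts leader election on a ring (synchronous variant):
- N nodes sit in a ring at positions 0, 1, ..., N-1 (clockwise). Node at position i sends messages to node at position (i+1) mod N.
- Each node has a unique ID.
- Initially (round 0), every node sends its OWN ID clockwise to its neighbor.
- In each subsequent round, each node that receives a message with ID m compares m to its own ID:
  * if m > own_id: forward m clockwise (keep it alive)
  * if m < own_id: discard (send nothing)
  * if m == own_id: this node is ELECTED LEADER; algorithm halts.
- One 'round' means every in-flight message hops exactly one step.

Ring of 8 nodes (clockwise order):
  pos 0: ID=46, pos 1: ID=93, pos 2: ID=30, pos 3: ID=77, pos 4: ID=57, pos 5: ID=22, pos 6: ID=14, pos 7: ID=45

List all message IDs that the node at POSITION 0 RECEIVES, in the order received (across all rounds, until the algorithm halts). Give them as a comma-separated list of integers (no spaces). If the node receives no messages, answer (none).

Answer: 45,57,77,93

Derivation:
Round 1: pos1(id93) recv 46: drop; pos2(id30) recv 93: fwd; pos3(id77) recv 30: drop; pos4(id57) recv 77: fwd; pos5(id22) recv 57: fwd; pos6(id14) recv 22: fwd; pos7(id45) recv 14: drop; pos0(id46) recv 45: drop
Round 2: pos3(id77) recv 93: fwd; pos5(id22) recv 77: fwd; pos6(id14) recv 57: fwd; pos7(id45) recv 22: drop
Round 3: pos4(id57) recv 93: fwd; pos6(id14) recv 77: fwd; pos7(id45) recv 57: fwd
Round 4: pos5(id22) recv 93: fwd; pos7(id45) recv 77: fwd; pos0(id46) recv 57: fwd
Round 5: pos6(id14) recv 93: fwd; pos0(id46) recv 77: fwd; pos1(id93) recv 57: drop
Round 6: pos7(id45) recv 93: fwd; pos1(id93) recv 77: drop
Round 7: pos0(id46) recv 93: fwd
Round 8: pos1(id93) recv 93: ELECTED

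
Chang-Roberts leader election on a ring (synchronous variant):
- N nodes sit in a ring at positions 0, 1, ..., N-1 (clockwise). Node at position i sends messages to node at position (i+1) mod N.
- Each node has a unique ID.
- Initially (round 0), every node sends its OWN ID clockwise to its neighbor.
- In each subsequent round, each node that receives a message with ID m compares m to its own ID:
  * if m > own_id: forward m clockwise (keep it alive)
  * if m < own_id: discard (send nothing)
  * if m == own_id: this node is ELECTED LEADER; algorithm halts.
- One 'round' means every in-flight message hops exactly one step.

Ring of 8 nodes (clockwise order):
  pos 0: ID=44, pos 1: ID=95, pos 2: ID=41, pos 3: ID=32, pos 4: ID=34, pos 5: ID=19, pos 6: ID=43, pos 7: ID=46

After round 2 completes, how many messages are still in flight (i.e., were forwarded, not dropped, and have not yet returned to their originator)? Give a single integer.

Round 1: pos1(id95) recv 44: drop; pos2(id41) recv 95: fwd; pos3(id32) recv 41: fwd; pos4(id34) recv 32: drop; pos5(id19) recv 34: fwd; pos6(id43) recv 19: drop; pos7(id46) recv 43: drop; pos0(id44) recv 46: fwd
Round 2: pos3(id32) recv 95: fwd; pos4(id34) recv 41: fwd; pos6(id43) recv 34: drop; pos1(id95) recv 46: drop
After round 2: 2 messages still in flight

Answer: 2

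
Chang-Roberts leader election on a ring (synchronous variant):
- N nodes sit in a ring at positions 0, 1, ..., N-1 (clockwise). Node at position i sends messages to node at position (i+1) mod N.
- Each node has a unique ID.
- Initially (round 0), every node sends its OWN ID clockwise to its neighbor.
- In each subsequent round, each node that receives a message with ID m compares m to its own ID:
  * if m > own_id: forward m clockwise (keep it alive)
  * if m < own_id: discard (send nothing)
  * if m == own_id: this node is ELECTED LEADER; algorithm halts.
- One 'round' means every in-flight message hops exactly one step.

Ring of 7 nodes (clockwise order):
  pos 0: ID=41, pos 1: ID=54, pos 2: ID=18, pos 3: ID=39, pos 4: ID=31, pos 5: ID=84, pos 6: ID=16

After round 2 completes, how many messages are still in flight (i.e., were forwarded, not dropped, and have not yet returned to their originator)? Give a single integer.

Answer: 2

Derivation:
Round 1: pos1(id54) recv 41: drop; pos2(id18) recv 54: fwd; pos3(id39) recv 18: drop; pos4(id31) recv 39: fwd; pos5(id84) recv 31: drop; pos6(id16) recv 84: fwd; pos0(id41) recv 16: drop
Round 2: pos3(id39) recv 54: fwd; pos5(id84) recv 39: drop; pos0(id41) recv 84: fwd
After round 2: 2 messages still in flight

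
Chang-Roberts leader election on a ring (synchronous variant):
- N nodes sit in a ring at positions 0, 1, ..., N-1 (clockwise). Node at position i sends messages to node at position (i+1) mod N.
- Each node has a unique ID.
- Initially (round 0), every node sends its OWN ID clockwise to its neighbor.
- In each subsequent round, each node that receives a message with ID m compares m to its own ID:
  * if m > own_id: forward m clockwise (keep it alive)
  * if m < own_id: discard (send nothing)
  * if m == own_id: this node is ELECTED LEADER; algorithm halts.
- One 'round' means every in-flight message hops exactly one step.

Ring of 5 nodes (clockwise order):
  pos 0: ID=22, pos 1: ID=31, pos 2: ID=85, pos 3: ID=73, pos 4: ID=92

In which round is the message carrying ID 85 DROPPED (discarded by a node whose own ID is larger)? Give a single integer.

Answer: 2

Derivation:
Round 1: pos1(id31) recv 22: drop; pos2(id85) recv 31: drop; pos3(id73) recv 85: fwd; pos4(id92) recv 73: drop; pos0(id22) recv 92: fwd
Round 2: pos4(id92) recv 85: drop; pos1(id31) recv 92: fwd
Round 3: pos2(id85) recv 92: fwd
Round 4: pos3(id73) recv 92: fwd
Round 5: pos4(id92) recv 92: ELECTED
Message ID 85 originates at pos 2; dropped at pos 4 in round 2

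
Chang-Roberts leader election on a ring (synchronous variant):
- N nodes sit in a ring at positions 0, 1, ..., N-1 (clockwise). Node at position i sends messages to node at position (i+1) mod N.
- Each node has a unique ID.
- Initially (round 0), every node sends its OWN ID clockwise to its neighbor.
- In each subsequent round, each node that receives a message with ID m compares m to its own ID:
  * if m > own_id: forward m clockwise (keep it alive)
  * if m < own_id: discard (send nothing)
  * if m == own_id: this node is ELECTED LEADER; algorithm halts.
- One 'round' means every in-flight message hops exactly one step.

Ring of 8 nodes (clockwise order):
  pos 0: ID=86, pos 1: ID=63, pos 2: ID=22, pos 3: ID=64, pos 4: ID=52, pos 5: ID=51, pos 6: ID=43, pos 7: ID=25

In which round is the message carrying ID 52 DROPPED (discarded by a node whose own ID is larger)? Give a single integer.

Answer: 4

Derivation:
Round 1: pos1(id63) recv 86: fwd; pos2(id22) recv 63: fwd; pos3(id64) recv 22: drop; pos4(id52) recv 64: fwd; pos5(id51) recv 52: fwd; pos6(id43) recv 51: fwd; pos7(id25) recv 43: fwd; pos0(id86) recv 25: drop
Round 2: pos2(id22) recv 86: fwd; pos3(id64) recv 63: drop; pos5(id51) recv 64: fwd; pos6(id43) recv 52: fwd; pos7(id25) recv 51: fwd; pos0(id86) recv 43: drop
Round 3: pos3(id64) recv 86: fwd; pos6(id43) recv 64: fwd; pos7(id25) recv 52: fwd; pos0(id86) recv 51: drop
Round 4: pos4(id52) recv 86: fwd; pos7(id25) recv 64: fwd; pos0(id86) recv 52: drop
Round 5: pos5(id51) recv 86: fwd; pos0(id86) recv 64: drop
Round 6: pos6(id43) recv 86: fwd
Round 7: pos7(id25) recv 86: fwd
Round 8: pos0(id86) recv 86: ELECTED
Message ID 52 originates at pos 4; dropped at pos 0 in round 4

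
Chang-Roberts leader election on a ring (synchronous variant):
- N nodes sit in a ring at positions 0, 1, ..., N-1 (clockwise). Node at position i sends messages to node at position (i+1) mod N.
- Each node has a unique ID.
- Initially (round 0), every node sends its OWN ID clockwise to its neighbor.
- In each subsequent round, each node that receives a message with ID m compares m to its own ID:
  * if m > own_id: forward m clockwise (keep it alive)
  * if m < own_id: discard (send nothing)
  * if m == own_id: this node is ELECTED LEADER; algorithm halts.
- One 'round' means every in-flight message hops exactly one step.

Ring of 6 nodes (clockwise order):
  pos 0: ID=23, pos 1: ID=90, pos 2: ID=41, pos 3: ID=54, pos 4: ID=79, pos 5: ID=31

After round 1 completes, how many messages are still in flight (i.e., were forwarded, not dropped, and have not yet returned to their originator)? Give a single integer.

Round 1: pos1(id90) recv 23: drop; pos2(id41) recv 90: fwd; pos3(id54) recv 41: drop; pos4(id79) recv 54: drop; pos5(id31) recv 79: fwd; pos0(id23) recv 31: fwd
After round 1: 3 messages still in flight

Answer: 3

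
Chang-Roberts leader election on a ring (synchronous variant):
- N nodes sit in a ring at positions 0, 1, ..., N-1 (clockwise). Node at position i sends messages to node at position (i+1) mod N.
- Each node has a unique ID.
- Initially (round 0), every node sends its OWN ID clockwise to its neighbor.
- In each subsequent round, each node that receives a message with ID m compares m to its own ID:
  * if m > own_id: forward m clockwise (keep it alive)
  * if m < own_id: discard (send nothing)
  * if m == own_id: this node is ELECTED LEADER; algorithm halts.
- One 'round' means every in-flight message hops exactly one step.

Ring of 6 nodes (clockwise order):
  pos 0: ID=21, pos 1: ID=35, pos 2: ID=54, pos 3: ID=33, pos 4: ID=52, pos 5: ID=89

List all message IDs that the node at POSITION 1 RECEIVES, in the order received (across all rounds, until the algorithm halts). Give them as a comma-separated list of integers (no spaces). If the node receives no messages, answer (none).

Answer: 21,89

Derivation:
Round 1: pos1(id35) recv 21: drop; pos2(id54) recv 35: drop; pos3(id33) recv 54: fwd; pos4(id52) recv 33: drop; pos5(id89) recv 52: drop; pos0(id21) recv 89: fwd
Round 2: pos4(id52) recv 54: fwd; pos1(id35) recv 89: fwd
Round 3: pos5(id89) recv 54: drop; pos2(id54) recv 89: fwd
Round 4: pos3(id33) recv 89: fwd
Round 5: pos4(id52) recv 89: fwd
Round 6: pos5(id89) recv 89: ELECTED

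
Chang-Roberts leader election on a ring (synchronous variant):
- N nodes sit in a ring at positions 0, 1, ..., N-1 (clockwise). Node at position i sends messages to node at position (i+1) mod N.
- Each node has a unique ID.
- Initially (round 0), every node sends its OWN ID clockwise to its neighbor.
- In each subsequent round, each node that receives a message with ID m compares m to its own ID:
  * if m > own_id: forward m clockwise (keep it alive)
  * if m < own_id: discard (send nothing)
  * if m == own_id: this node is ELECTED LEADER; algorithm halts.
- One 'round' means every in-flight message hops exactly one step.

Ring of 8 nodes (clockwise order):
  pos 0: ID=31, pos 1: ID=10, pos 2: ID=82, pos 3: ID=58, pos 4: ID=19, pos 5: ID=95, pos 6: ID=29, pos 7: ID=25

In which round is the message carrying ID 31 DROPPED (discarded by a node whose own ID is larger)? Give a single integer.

Round 1: pos1(id10) recv 31: fwd; pos2(id82) recv 10: drop; pos3(id58) recv 82: fwd; pos4(id19) recv 58: fwd; pos5(id95) recv 19: drop; pos6(id29) recv 95: fwd; pos7(id25) recv 29: fwd; pos0(id31) recv 25: drop
Round 2: pos2(id82) recv 31: drop; pos4(id19) recv 82: fwd; pos5(id95) recv 58: drop; pos7(id25) recv 95: fwd; pos0(id31) recv 29: drop
Round 3: pos5(id95) recv 82: drop; pos0(id31) recv 95: fwd
Round 4: pos1(id10) recv 95: fwd
Round 5: pos2(id82) recv 95: fwd
Round 6: pos3(id58) recv 95: fwd
Round 7: pos4(id19) recv 95: fwd
Round 8: pos5(id95) recv 95: ELECTED
Message ID 31 originates at pos 0; dropped at pos 2 in round 2

Answer: 2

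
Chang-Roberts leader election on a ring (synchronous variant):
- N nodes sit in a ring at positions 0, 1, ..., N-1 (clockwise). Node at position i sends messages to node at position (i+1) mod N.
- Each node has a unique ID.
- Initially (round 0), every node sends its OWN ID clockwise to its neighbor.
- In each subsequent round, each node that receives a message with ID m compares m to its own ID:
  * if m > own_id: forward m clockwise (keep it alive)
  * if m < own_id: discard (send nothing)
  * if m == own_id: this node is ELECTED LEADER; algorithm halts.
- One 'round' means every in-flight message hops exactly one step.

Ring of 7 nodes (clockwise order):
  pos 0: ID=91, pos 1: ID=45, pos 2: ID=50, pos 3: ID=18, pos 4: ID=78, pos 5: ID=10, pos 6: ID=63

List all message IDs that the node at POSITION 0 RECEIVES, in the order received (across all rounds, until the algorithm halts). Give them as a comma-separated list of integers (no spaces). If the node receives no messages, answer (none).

Answer: 63,78,91

Derivation:
Round 1: pos1(id45) recv 91: fwd; pos2(id50) recv 45: drop; pos3(id18) recv 50: fwd; pos4(id78) recv 18: drop; pos5(id10) recv 78: fwd; pos6(id63) recv 10: drop; pos0(id91) recv 63: drop
Round 2: pos2(id50) recv 91: fwd; pos4(id78) recv 50: drop; pos6(id63) recv 78: fwd
Round 3: pos3(id18) recv 91: fwd; pos0(id91) recv 78: drop
Round 4: pos4(id78) recv 91: fwd
Round 5: pos5(id10) recv 91: fwd
Round 6: pos6(id63) recv 91: fwd
Round 7: pos0(id91) recv 91: ELECTED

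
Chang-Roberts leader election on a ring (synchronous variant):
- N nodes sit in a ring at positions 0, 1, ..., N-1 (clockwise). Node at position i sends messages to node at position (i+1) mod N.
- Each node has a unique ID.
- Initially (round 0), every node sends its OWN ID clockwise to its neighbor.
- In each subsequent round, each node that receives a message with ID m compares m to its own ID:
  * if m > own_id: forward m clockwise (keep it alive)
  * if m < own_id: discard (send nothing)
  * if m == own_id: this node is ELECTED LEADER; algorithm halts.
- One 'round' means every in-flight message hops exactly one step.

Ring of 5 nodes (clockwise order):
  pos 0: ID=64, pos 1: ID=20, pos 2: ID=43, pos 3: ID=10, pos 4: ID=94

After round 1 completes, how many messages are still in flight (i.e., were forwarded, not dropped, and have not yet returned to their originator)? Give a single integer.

Answer: 3

Derivation:
Round 1: pos1(id20) recv 64: fwd; pos2(id43) recv 20: drop; pos3(id10) recv 43: fwd; pos4(id94) recv 10: drop; pos0(id64) recv 94: fwd
After round 1: 3 messages still in flight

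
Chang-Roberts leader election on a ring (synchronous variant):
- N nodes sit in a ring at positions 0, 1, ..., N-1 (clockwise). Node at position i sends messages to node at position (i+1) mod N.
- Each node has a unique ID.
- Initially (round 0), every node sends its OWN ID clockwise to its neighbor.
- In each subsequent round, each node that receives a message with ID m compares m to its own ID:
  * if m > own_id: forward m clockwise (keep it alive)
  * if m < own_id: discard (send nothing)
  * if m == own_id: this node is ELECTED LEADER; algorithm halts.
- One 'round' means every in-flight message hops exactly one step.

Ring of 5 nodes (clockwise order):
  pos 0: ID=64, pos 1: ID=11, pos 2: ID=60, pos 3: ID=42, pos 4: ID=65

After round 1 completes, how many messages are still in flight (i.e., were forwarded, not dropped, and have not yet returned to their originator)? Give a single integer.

Answer: 3

Derivation:
Round 1: pos1(id11) recv 64: fwd; pos2(id60) recv 11: drop; pos3(id42) recv 60: fwd; pos4(id65) recv 42: drop; pos0(id64) recv 65: fwd
After round 1: 3 messages still in flight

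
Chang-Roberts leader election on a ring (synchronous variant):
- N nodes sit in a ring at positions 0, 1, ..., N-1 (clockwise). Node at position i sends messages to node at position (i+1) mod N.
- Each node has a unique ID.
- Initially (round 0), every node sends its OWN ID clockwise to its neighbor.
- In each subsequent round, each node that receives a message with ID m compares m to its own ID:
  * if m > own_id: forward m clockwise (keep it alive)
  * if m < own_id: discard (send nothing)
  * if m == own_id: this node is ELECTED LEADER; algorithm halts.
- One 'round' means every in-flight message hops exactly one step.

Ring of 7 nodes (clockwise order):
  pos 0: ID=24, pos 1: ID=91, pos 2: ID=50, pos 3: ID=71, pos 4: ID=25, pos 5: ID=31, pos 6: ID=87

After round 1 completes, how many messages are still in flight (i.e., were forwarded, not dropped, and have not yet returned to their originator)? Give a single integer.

Answer: 3

Derivation:
Round 1: pos1(id91) recv 24: drop; pos2(id50) recv 91: fwd; pos3(id71) recv 50: drop; pos4(id25) recv 71: fwd; pos5(id31) recv 25: drop; pos6(id87) recv 31: drop; pos0(id24) recv 87: fwd
After round 1: 3 messages still in flight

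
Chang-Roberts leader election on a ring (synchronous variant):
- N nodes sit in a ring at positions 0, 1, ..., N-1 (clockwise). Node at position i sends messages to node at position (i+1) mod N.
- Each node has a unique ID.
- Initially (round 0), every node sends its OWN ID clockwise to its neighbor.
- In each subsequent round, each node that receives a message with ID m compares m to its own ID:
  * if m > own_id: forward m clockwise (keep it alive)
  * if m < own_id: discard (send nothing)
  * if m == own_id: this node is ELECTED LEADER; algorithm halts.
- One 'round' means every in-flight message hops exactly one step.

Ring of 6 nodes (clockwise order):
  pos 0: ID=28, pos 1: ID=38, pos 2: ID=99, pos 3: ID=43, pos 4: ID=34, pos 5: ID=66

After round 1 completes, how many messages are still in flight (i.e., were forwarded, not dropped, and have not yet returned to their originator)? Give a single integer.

Answer: 3

Derivation:
Round 1: pos1(id38) recv 28: drop; pos2(id99) recv 38: drop; pos3(id43) recv 99: fwd; pos4(id34) recv 43: fwd; pos5(id66) recv 34: drop; pos0(id28) recv 66: fwd
After round 1: 3 messages still in flight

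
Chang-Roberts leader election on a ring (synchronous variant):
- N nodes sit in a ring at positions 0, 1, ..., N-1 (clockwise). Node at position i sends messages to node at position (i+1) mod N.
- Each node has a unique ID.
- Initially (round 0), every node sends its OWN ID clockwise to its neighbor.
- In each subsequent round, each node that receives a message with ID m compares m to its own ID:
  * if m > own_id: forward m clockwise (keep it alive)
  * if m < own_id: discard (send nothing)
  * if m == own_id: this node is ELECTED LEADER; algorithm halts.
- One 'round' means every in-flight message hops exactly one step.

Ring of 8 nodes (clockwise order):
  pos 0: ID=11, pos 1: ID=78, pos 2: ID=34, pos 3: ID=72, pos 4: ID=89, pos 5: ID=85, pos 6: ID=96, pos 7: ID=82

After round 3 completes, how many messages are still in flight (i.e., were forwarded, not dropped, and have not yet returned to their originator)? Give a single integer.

Round 1: pos1(id78) recv 11: drop; pos2(id34) recv 78: fwd; pos3(id72) recv 34: drop; pos4(id89) recv 72: drop; pos5(id85) recv 89: fwd; pos6(id96) recv 85: drop; pos7(id82) recv 96: fwd; pos0(id11) recv 82: fwd
Round 2: pos3(id72) recv 78: fwd; pos6(id96) recv 89: drop; pos0(id11) recv 96: fwd; pos1(id78) recv 82: fwd
Round 3: pos4(id89) recv 78: drop; pos1(id78) recv 96: fwd; pos2(id34) recv 82: fwd
After round 3: 2 messages still in flight

Answer: 2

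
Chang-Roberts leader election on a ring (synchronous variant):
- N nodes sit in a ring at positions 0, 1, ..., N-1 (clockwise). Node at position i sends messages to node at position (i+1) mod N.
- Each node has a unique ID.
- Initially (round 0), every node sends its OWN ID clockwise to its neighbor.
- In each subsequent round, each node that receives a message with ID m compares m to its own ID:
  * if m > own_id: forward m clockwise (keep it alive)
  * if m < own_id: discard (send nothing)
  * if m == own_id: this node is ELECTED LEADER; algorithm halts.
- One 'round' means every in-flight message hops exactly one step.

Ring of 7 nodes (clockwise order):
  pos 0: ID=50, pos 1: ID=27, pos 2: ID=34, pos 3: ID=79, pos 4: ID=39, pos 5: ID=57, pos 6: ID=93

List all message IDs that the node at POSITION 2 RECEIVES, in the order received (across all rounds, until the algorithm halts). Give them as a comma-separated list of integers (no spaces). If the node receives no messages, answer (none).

Answer: 27,50,93

Derivation:
Round 1: pos1(id27) recv 50: fwd; pos2(id34) recv 27: drop; pos3(id79) recv 34: drop; pos4(id39) recv 79: fwd; pos5(id57) recv 39: drop; pos6(id93) recv 57: drop; pos0(id50) recv 93: fwd
Round 2: pos2(id34) recv 50: fwd; pos5(id57) recv 79: fwd; pos1(id27) recv 93: fwd
Round 3: pos3(id79) recv 50: drop; pos6(id93) recv 79: drop; pos2(id34) recv 93: fwd
Round 4: pos3(id79) recv 93: fwd
Round 5: pos4(id39) recv 93: fwd
Round 6: pos5(id57) recv 93: fwd
Round 7: pos6(id93) recv 93: ELECTED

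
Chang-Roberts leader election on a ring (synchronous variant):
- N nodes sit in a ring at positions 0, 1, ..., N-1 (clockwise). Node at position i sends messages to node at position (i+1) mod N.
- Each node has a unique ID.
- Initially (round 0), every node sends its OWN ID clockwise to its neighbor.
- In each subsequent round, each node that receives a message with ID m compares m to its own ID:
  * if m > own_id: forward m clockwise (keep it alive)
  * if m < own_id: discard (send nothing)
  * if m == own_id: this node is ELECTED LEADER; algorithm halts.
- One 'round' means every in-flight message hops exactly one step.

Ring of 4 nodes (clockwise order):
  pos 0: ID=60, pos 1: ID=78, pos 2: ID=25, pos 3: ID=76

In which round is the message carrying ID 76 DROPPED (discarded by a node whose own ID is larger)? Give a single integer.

Round 1: pos1(id78) recv 60: drop; pos2(id25) recv 78: fwd; pos3(id76) recv 25: drop; pos0(id60) recv 76: fwd
Round 2: pos3(id76) recv 78: fwd; pos1(id78) recv 76: drop
Round 3: pos0(id60) recv 78: fwd
Round 4: pos1(id78) recv 78: ELECTED
Message ID 76 originates at pos 3; dropped at pos 1 in round 2

Answer: 2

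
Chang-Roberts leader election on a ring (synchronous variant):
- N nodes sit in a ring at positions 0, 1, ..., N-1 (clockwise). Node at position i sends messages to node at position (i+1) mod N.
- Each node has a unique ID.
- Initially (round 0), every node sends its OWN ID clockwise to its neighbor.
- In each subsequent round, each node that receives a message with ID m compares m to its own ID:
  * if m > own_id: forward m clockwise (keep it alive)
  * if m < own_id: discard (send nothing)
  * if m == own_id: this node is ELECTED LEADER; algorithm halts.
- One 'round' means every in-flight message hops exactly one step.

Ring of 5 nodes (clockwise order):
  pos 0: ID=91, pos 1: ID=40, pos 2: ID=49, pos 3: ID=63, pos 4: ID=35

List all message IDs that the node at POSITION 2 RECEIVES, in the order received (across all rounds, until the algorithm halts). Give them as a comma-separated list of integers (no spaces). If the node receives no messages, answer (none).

Round 1: pos1(id40) recv 91: fwd; pos2(id49) recv 40: drop; pos3(id63) recv 49: drop; pos4(id35) recv 63: fwd; pos0(id91) recv 35: drop
Round 2: pos2(id49) recv 91: fwd; pos0(id91) recv 63: drop
Round 3: pos3(id63) recv 91: fwd
Round 4: pos4(id35) recv 91: fwd
Round 5: pos0(id91) recv 91: ELECTED

Answer: 40,91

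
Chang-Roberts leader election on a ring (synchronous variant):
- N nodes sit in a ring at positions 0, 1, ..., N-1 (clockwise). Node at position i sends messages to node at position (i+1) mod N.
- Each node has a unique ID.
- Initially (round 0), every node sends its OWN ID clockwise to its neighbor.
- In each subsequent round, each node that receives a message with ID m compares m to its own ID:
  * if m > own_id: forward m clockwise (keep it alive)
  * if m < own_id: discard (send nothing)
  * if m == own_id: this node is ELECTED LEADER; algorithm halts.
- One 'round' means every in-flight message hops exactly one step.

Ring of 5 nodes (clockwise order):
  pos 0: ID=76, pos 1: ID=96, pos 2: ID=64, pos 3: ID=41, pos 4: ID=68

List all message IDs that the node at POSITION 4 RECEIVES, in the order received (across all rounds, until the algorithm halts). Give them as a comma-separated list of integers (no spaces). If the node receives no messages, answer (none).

Round 1: pos1(id96) recv 76: drop; pos2(id64) recv 96: fwd; pos3(id41) recv 64: fwd; pos4(id68) recv 41: drop; pos0(id76) recv 68: drop
Round 2: pos3(id41) recv 96: fwd; pos4(id68) recv 64: drop
Round 3: pos4(id68) recv 96: fwd
Round 4: pos0(id76) recv 96: fwd
Round 5: pos1(id96) recv 96: ELECTED

Answer: 41,64,96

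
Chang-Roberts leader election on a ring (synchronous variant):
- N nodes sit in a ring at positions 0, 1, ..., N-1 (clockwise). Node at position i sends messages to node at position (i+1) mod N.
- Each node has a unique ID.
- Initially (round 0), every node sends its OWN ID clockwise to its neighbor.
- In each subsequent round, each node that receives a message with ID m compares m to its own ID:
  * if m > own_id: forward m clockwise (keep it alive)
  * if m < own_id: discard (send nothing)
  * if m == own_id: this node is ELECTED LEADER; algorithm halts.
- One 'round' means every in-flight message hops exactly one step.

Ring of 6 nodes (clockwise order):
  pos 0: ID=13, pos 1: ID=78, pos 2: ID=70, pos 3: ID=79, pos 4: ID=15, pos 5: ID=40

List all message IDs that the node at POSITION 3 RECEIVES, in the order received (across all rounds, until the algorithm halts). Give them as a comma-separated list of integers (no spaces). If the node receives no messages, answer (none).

Round 1: pos1(id78) recv 13: drop; pos2(id70) recv 78: fwd; pos3(id79) recv 70: drop; pos4(id15) recv 79: fwd; pos5(id40) recv 15: drop; pos0(id13) recv 40: fwd
Round 2: pos3(id79) recv 78: drop; pos5(id40) recv 79: fwd; pos1(id78) recv 40: drop
Round 3: pos0(id13) recv 79: fwd
Round 4: pos1(id78) recv 79: fwd
Round 5: pos2(id70) recv 79: fwd
Round 6: pos3(id79) recv 79: ELECTED

Answer: 70,78,79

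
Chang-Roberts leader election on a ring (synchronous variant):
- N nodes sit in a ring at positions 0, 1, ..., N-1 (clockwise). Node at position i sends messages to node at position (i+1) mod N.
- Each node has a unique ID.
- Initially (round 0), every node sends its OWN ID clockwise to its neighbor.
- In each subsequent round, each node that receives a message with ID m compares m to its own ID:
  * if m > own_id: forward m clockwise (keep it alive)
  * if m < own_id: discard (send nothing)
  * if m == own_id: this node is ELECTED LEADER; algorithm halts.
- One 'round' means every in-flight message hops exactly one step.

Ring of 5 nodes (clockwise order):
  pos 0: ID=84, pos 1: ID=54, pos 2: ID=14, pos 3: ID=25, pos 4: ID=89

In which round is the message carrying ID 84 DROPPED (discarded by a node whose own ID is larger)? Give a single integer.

Round 1: pos1(id54) recv 84: fwd; pos2(id14) recv 54: fwd; pos3(id25) recv 14: drop; pos4(id89) recv 25: drop; pos0(id84) recv 89: fwd
Round 2: pos2(id14) recv 84: fwd; pos3(id25) recv 54: fwd; pos1(id54) recv 89: fwd
Round 3: pos3(id25) recv 84: fwd; pos4(id89) recv 54: drop; pos2(id14) recv 89: fwd
Round 4: pos4(id89) recv 84: drop; pos3(id25) recv 89: fwd
Round 5: pos4(id89) recv 89: ELECTED
Message ID 84 originates at pos 0; dropped at pos 4 in round 4

Answer: 4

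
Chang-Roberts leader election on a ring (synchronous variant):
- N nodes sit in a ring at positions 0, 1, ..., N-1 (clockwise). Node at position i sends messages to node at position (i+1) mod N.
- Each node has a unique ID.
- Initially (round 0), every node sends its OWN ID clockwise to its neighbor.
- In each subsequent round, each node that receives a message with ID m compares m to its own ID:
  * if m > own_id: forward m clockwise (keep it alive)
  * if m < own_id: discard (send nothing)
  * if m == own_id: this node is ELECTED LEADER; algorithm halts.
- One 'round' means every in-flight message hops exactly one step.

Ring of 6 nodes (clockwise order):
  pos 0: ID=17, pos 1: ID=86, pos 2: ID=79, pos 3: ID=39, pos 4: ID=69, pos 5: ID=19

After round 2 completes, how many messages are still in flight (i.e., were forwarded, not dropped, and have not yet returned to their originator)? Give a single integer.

Answer: 3

Derivation:
Round 1: pos1(id86) recv 17: drop; pos2(id79) recv 86: fwd; pos3(id39) recv 79: fwd; pos4(id69) recv 39: drop; pos5(id19) recv 69: fwd; pos0(id17) recv 19: fwd
Round 2: pos3(id39) recv 86: fwd; pos4(id69) recv 79: fwd; pos0(id17) recv 69: fwd; pos1(id86) recv 19: drop
After round 2: 3 messages still in flight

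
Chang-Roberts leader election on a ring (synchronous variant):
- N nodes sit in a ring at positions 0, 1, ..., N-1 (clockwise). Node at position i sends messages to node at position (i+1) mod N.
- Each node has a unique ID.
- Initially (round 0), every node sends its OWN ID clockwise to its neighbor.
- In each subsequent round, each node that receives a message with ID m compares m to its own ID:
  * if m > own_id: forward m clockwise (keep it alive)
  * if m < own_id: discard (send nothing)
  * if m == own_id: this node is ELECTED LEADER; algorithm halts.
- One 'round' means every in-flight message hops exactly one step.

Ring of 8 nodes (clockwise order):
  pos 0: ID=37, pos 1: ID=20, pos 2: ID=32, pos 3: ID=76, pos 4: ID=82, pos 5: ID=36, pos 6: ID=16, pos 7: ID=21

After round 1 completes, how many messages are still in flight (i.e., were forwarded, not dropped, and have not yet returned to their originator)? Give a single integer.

Round 1: pos1(id20) recv 37: fwd; pos2(id32) recv 20: drop; pos3(id76) recv 32: drop; pos4(id82) recv 76: drop; pos5(id36) recv 82: fwd; pos6(id16) recv 36: fwd; pos7(id21) recv 16: drop; pos0(id37) recv 21: drop
After round 1: 3 messages still in flight

Answer: 3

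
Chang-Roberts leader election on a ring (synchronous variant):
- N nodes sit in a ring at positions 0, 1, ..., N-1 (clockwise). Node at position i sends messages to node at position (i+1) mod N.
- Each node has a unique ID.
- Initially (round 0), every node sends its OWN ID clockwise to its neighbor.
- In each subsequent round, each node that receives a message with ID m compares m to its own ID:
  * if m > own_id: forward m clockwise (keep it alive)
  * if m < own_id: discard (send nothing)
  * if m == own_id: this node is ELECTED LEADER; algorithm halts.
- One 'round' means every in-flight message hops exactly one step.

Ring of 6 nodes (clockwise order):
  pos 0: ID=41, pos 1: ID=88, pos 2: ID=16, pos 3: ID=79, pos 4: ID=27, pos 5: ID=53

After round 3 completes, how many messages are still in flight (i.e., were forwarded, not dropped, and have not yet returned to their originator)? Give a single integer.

Round 1: pos1(id88) recv 41: drop; pos2(id16) recv 88: fwd; pos3(id79) recv 16: drop; pos4(id27) recv 79: fwd; pos5(id53) recv 27: drop; pos0(id41) recv 53: fwd
Round 2: pos3(id79) recv 88: fwd; pos5(id53) recv 79: fwd; pos1(id88) recv 53: drop
Round 3: pos4(id27) recv 88: fwd; pos0(id41) recv 79: fwd
After round 3: 2 messages still in flight

Answer: 2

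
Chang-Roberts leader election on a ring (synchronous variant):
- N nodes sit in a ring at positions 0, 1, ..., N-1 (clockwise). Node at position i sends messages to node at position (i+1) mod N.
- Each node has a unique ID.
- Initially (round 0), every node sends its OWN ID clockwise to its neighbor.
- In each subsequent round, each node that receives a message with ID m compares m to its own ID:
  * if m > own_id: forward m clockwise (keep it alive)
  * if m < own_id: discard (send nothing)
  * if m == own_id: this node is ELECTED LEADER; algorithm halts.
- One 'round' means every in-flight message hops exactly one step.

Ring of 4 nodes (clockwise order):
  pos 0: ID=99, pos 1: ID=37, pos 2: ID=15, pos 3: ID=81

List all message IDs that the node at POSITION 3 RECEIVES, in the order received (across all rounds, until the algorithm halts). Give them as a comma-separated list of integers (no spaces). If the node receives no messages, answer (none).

Round 1: pos1(id37) recv 99: fwd; pos2(id15) recv 37: fwd; pos3(id81) recv 15: drop; pos0(id99) recv 81: drop
Round 2: pos2(id15) recv 99: fwd; pos3(id81) recv 37: drop
Round 3: pos3(id81) recv 99: fwd
Round 4: pos0(id99) recv 99: ELECTED

Answer: 15,37,99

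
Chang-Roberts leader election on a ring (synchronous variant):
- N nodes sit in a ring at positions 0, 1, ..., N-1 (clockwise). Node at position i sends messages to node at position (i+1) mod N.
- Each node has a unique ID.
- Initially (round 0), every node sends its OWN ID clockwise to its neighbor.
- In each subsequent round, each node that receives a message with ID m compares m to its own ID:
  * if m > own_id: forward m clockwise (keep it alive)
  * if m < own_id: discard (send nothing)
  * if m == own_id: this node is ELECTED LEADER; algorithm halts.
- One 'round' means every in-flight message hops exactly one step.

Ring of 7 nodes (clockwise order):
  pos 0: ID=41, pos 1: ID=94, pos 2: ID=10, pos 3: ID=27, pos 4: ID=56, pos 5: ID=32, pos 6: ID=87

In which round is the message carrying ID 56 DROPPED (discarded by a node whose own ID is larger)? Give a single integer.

Answer: 2

Derivation:
Round 1: pos1(id94) recv 41: drop; pos2(id10) recv 94: fwd; pos3(id27) recv 10: drop; pos4(id56) recv 27: drop; pos5(id32) recv 56: fwd; pos6(id87) recv 32: drop; pos0(id41) recv 87: fwd
Round 2: pos3(id27) recv 94: fwd; pos6(id87) recv 56: drop; pos1(id94) recv 87: drop
Round 3: pos4(id56) recv 94: fwd
Round 4: pos5(id32) recv 94: fwd
Round 5: pos6(id87) recv 94: fwd
Round 6: pos0(id41) recv 94: fwd
Round 7: pos1(id94) recv 94: ELECTED
Message ID 56 originates at pos 4; dropped at pos 6 in round 2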